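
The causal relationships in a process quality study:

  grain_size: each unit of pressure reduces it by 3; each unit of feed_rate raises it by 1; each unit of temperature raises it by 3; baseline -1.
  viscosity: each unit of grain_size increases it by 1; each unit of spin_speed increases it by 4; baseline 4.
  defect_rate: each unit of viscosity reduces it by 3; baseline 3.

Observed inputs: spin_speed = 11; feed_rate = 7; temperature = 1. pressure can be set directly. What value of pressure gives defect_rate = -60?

pressure = 12

Substituting into the grain_size equation gives grain_size = -3*pressure + 9.
Substituting into the viscosity equation gives viscosity = -3*pressure + 57.
So defect_rate = 9*pressure - 168.
Solve 9*pressure - 168 = -60: pressure = (-60 + 168) / 9 = 12.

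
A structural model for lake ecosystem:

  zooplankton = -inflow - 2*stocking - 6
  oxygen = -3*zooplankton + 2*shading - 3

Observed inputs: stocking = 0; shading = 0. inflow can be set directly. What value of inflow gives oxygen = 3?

inflow = -4

Substituting into the zooplankton equation gives zooplankton = -inflow - 6.
oxygen becomes 3*inflow + 15.
Solve 3*inflow + 15 = 3: inflow = (3 - 15) / 3 = -4.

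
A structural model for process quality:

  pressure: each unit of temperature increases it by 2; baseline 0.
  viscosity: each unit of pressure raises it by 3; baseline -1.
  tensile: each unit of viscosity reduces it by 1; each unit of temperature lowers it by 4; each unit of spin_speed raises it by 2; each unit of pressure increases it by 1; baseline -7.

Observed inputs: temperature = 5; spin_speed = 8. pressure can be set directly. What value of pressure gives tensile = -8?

pressure = -1

Intervening on pressure fixes its value directly, overriding its dependence on temperature.
Substituting into the tensile equation gives tensile = -2*pressure - 10.
Solve -2*pressure - 10 = -8: pressure = (-8 + 10) / -2 = -1.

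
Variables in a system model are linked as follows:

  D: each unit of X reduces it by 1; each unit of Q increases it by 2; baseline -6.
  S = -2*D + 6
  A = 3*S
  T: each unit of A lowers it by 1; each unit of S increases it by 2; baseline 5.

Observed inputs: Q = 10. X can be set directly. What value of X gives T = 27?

X = 0

Substituting into the D equation gives D = -X + 14.
So S = 2*X - 22.
Substituting into the A equation gives A = 6*X - 66.
Substituting into the T equation gives T = -2*X + 27.
Solve -2*X + 27 = 27: X = (27 - 27) / -2 = 0.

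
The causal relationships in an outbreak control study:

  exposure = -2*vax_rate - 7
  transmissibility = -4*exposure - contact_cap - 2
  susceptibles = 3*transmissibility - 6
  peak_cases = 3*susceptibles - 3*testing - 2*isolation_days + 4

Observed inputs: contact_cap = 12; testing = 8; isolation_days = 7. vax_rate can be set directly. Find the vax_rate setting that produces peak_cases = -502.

vax_rate = -8

Substituting into the transmissibility equation gives transmissibility = 8*vax_rate + 14.
This gives susceptibles = 24*vax_rate + 36.
Substituting into the peak_cases equation gives peak_cases = 72*vax_rate + 74.
Solve 72*vax_rate + 74 = -502: vax_rate = (-502 - 74) / 72 = -8.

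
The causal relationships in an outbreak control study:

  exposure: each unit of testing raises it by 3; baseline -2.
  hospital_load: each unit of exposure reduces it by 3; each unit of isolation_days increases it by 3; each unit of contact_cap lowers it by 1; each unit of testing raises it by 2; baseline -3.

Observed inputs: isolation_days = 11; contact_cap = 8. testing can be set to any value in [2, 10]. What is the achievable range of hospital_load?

Substituting into the hospital_load equation gives hospital_load = -7*testing + 28.
Linear in testing, so extremes are at the endpoints: testing = 2 gives hospital_load = 14; testing = 10 gives hospital_load = -42.

-42 to 14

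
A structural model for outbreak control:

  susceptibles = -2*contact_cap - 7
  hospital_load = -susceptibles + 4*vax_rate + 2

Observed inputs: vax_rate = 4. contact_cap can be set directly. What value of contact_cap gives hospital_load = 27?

Substituting into the hospital_load equation gives hospital_load = 2*contact_cap + 25.
Solve 2*contact_cap + 25 = 27: contact_cap = (27 - 25) / 2 = 1.

contact_cap = 1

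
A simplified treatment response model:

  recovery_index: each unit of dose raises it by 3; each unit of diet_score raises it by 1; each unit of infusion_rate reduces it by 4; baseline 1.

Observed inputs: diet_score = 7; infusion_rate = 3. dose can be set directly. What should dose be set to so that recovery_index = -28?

Substituting into the recovery_index equation gives recovery_index = 3*dose - 4.
Solve 3*dose - 4 = -28: dose = (-28 + 4) / 3 = -8.

dose = -8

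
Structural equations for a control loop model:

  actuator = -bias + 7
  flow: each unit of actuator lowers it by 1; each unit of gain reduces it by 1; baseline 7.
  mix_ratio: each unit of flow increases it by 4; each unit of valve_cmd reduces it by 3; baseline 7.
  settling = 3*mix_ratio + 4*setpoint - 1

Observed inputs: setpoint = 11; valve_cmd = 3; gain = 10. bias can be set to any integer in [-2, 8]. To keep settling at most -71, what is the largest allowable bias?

Substituting into the flow equation gives flow = bias - 10.
Substituting into the mix_ratio equation gives mix_ratio = 4*bias - 42.
So settling = 12*bias - 83.
Require 12*bias - 83 ≤ -71, so bias ≤ 1.
The largest integer in [-2, 8] satisfying this is 1.

bias = 1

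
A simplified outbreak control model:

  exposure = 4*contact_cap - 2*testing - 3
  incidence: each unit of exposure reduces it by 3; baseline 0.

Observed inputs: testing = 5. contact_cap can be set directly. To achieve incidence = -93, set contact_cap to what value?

contact_cap = 11

Substituting into the exposure equation gives exposure = 4*contact_cap - 13.
Substituting into the incidence equation gives incidence = -12*contact_cap + 39.
Solve -12*contact_cap + 39 = -93: contact_cap = (-93 - 39) / -12 = 11.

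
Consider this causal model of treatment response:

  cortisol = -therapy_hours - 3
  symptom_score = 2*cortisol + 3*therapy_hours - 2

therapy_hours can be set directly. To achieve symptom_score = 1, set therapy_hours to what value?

therapy_hours = 9

Substituting into the symptom_score equation gives symptom_score = therapy_hours - 8.
Solve therapy_hours - 8 = 1: therapy_hours = (1 + 8) / 1 = 9.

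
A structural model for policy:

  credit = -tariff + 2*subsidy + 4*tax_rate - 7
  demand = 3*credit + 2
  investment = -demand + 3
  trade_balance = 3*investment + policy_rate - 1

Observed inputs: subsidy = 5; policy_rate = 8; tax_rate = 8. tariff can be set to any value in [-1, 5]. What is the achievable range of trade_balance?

Substituting into the credit equation gives credit = -tariff + 35.
Substituting into the demand equation gives demand = -3*tariff + 107.
Substituting into the investment equation gives investment = 3*tariff - 104.
So trade_balance = 9*tariff - 305.
Linear in tariff, so extremes are at the endpoints: tariff = -1 gives trade_balance = -314; tariff = 5 gives trade_balance = -260.

-314 to -260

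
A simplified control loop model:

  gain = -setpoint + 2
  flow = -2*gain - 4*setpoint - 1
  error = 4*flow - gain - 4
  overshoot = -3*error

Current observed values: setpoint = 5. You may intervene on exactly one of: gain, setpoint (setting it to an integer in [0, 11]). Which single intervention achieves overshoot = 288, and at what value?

set setpoint = 10

Intervening on gain: overshoot = 27*gain + 264. Reaching 288 requires gain = 8/9, not an integer.
Intervening on setpoint: with other inputs at their observed values, overshoot = 21*setpoint + 78. Solving for 288 gives setpoint = 10, within [0, 11].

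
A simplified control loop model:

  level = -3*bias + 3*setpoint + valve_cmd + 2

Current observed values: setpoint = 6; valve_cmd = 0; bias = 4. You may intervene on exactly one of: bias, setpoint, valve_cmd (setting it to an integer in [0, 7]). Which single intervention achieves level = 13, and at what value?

set valve_cmd = 5

Intervening on bias: level = -3*bias + 20. Reaching 13 requires bias = 7/3, not an integer.
Intervening on setpoint: level = 3*setpoint - 10. Reaching 13 requires setpoint = 23/3, not an integer.
Intervening on valve_cmd: with other inputs at their observed values, level = valve_cmd + 8. Solving for 13 gives valve_cmd = 5, within [0, 7].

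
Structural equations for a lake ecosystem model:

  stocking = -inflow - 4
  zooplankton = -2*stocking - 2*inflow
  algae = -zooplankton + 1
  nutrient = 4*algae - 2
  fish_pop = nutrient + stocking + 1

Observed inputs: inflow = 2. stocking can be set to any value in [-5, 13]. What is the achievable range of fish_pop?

-26 to 136

Intervening on stocking fixes its value directly, overriding its dependence on inflow.
Substituting into the zooplankton equation gives zooplankton = -2*stocking - 4.
Substituting into the algae equation gives algae = 2*stocking + 5.
This gives nutrient = 8*stocking + 18.
So fish_pop = 9*stocking + 19.
Linear in stocking, so extremes are at the endpoints: stocking = -5 gives fish_pop = -26; stocking = 13 gives fish_pop = 136.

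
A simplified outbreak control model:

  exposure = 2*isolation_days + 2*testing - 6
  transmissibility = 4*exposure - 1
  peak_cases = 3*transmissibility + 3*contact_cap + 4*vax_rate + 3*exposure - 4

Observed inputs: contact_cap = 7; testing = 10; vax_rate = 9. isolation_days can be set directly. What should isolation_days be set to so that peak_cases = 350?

isolation_days = 3

Substituting into the exposure equation gives exposure = 2*isolation_days + 14.
Substituting into the transmissibility equation gives transmissibility = 8*isolation_days + 55.
This gives peak_cases = 30*isolation_days + 260.
Solve 30*isolation_days + 260 = 350: isolation_days = (350 - 260) / 30 = 3.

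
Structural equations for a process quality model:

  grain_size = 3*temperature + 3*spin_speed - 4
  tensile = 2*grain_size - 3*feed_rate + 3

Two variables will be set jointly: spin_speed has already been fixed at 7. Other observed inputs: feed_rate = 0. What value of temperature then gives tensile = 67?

With spin_speed held at 7:
Substituting into the grain_size equation gives grain_size = 3*temperature + 17.
Substituting into the tensile equation gives tensile = 6*temperature + 37.
Solve 6*temperature + 37 = 67: temperature = (67 - 37) / 6 = 5.

temperature = 5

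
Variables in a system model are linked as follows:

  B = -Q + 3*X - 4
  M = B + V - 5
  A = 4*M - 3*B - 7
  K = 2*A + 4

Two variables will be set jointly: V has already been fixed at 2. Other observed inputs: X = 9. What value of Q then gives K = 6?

Q = 3

With V held at 2:
Substituting into the B equation gives B = -Q + 23.
Substituting into the M equation gives M = -Q + 20.
Substituting into the A equation gives A = -Q + 4.
Substituting into the K equation gives K = -2*Q + 12.
Solve -2*Q + 12 = 6: Q = (6 - 12) / -2 = 3.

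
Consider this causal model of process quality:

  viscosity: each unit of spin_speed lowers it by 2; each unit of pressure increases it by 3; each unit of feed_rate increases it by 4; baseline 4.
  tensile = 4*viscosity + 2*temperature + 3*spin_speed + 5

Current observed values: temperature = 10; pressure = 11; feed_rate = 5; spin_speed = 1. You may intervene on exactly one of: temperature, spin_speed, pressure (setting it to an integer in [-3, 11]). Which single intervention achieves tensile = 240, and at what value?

Intervening on temperature: with other inputs at their observed values, tensile = 2*temperature + 228. Solving for 240 gives temperature = 6, within [-3, 11].
Intervening on spin_speed: tensile = -5*spin_speed + 253. Reaching 240 requires spin_speed = 13/5, not an integer.
Intervening on pressure: tensile = 12*pressure + 116. Reaching 240 requires pressure = 31/3, not an integer.

set temperature = 6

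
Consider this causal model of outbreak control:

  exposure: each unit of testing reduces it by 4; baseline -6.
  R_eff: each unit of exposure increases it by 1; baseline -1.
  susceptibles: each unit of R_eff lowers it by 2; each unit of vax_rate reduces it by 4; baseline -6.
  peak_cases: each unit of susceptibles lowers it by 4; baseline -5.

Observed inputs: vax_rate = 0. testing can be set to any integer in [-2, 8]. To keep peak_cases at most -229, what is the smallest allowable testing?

testing = 6

Substituting into the R_eff equation gives R_eff = -4*testing - 7.
Substituting into the susceptibles equation gives susceptibles = 8*testing + 8.
Substituting into the peak_cases equation gives peak_cases = -32*testing - 37.
Require -32*testing - 37 ≤ -229, so testing ≥ 6.
The smallest integer in [-2, 8] satisfying this is 6.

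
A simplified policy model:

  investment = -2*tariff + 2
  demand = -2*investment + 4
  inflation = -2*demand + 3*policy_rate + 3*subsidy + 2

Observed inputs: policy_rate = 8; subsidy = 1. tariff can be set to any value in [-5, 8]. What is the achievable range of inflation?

Substituting into the demand equation gives demand = 4*tariff.
Substituting into the inflation equation gives inflation = -8*tariff + 29.
Linear in tariff, so extremes are at the endpoints: tariff = -5 gives inflation = 69; tariff = 8 gives inflation = -35.

-35 to 69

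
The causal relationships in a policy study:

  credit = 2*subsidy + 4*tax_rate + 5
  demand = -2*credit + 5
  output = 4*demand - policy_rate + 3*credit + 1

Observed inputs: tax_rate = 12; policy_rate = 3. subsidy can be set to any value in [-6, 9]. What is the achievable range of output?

Substituting into the credit equation gives credit = 2*subsidy + 53.
Substituting into the demand equation gives demand = -4*subsidy - 101.
This gives output = -10*subsidy - 247.
Linear in subsidy, so extremes are at the endpoints: subsidy = -6 gives output = -187; subsidy = 9 gives output = -337.

-337 to -187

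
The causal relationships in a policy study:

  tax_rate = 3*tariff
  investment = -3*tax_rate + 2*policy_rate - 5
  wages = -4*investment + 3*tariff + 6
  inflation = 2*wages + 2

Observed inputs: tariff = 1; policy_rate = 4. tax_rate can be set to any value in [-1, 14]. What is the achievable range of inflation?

-28 to 332

Intervening on tax_rate fixes its value directly, overriding its dependence on tariff.
Substituting into the investment equation gives investment = -3*tax_rate + 3.
Substituting into the wages equation gives wages = 12*tax_rate - 3.
inflation becomes 24*tax_rate - 4.
Linear in tax_rate, so extremes are at the endpoints: tax_rate = -1 gives inflation = -28; tax_rate = 14 gives inflation = 332.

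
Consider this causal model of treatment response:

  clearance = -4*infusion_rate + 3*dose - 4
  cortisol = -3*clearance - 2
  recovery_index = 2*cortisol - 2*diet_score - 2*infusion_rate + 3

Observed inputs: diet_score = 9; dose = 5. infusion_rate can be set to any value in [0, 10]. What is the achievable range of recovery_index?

Substituting into the clearance equation gives clearance = -4*infusion_rate + 11.
cortisol becomes 12*infusion_rate - 35.
This gives recovery_index = 22*infusion_rate - 85.
Linear in infusion_rate, so extremes are at the endpoints: infusion_rate = 0 gives recovery_index = -85; infusion_rate = 10 gives recovery_index = 135.

-85 to 135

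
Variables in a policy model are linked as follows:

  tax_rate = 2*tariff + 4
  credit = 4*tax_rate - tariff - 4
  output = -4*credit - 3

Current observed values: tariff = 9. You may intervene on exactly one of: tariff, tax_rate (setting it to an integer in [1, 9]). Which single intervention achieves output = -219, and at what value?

Intervening on tariff: with other inputs at their observed values, output = -28*tariff - 51. Solving for -219 gives tariff = 6, within [1, 9].
Intervening on tax_rate: output = -16*tax_rate + 49. Reaching -219 requires tax_rate = 67/4, not an integer.

set tariff = 6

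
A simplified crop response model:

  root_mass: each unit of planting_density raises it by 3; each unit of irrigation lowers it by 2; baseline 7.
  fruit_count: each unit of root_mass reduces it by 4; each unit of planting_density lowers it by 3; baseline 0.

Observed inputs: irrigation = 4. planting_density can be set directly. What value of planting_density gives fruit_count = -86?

Substituting into the root_mass equation gives root_mass = 3*planting_density - 1.
So fruit_count = -15*planting_density + 4.
Solve -15*planting_density + 4 = -86: planting_density = (-86 - 4) / -15 = 6.

planting_density = 6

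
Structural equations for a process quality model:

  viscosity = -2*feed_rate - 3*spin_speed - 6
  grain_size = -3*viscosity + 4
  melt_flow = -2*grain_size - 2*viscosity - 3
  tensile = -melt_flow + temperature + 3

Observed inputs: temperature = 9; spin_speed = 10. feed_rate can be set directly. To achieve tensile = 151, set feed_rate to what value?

feed_rate = -2

Substituting into the viscosity equation gives viscosity = -2*feed_rate - 36.
So grain_size = 6*feed_rate + 112.
Substituting into the melt_flow equation gives melt_flow = -8*feed_rate - 155.
This gives tensile = 8*feed_rate + 167.
Solve 8*feed_rate + 167 = 151: feed_rate = (151 - 167) / 8 = -2.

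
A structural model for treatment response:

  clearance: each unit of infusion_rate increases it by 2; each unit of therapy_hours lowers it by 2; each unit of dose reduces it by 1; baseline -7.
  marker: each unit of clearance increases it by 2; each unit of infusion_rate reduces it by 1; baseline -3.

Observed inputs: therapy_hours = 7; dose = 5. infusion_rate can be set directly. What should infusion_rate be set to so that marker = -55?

Substituting into the clearance equation gives clearance = 2*infusion_rate - 26.
Substituting into the marker equation gives marker = 3*infusion_rate - 55.
Solve 3*infusion_rate - 55 = -55: infusion_rate = (-55 + 55) / 3 = 0.

infusion_rate = 0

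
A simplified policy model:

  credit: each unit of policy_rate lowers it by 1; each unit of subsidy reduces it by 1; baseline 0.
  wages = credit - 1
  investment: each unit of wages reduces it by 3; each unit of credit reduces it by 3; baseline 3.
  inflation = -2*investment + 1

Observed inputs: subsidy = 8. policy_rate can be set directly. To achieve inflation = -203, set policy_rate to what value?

policy_rate = 8

Substituting into the credit equation gives credit = -policy_rate - 8.
This gives wages = -policy_rate - 9.
investment becomes 6*policy_rate + 54.
Substituting into the inflation equation gives inflation = -12*policy_rate - 107.
Solve -12*policy_rate - 107 = -203: policy_rate = (-203 + 107) / -12 = 8.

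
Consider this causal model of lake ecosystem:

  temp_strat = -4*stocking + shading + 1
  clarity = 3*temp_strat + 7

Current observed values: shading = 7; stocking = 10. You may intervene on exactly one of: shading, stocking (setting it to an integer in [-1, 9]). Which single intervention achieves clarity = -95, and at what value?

Intervening on shading: with other inputs at their observed values, clarity = 3*shading - 110. Solving for -95 gives shading = 5, within [-1, 9].
Intervening on stocking: clarity = -12*stocking + 31. Reaching -95 requires stocking = 21/2, not an integer.

set shading = 5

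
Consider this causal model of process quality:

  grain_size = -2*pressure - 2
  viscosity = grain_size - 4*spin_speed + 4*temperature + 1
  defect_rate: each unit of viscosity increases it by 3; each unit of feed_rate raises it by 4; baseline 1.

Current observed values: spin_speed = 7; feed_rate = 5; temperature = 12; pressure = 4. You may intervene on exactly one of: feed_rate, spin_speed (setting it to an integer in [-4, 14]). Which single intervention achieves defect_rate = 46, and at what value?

Intervening on feed_rate: with other inputs at their observed values, defect_rate = 4*feed_rate + 34. Solving for 46 gives feed_rate = 3, within [-4, 14].
Intervening on spin_speed: defect_rate = -12*spin_speed + 138. Reaching 46 requires spin_speed = 23/3, not an integer.

set feed_rate = 3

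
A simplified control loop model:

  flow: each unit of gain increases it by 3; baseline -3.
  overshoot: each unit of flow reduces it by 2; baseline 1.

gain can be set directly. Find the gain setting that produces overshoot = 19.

Substituting into the overshoot equation gives overshoot = -6*gain + 7.
Solve -6*gain + 7 = 19: gain = (19 - 7) / -6 = -2.

gain = -2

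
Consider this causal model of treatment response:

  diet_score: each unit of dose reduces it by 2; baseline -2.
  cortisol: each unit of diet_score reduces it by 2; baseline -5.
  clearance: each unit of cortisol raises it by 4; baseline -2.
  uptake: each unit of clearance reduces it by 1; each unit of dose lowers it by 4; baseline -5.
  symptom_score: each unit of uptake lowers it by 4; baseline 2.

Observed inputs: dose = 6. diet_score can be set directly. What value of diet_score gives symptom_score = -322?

Intervening on diet_score fixes its value directly, overriding its dependence on dose.
Substituting into the clearance equation gives clearance = -8*diet_score - 22.
So uptake = 8*diet_score - 7.
This gives symptom_score = -32*diet_score + 30.
Solve -32*diet_score + 30 = -322: diet_score = (-322 - 30) / -32 = 11.

diet_score = 11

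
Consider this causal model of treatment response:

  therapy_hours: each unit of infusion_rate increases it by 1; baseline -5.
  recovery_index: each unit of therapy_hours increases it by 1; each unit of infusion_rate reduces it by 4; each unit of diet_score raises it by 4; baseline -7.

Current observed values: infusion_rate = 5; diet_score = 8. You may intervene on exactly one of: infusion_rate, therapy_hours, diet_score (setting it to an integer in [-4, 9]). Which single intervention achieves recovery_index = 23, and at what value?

set infusion_rate = -1

Intervening on infusion_rate: with other inputs at their observed values, recovery_index = -3*infusion_rate + 20. Solving for 23 gives infusion_rate = -1, within [-4, 9].
Intervening on therapy_hours: recovery_index = therapy_hours + 5. Reaching 23 requires therapy_hours = 18, outside [-4, 9].
Intervening on diet_score: recovery_index = 4*diet_score - 27. Reaching 23 requires diet_score = 25/2, not an integer.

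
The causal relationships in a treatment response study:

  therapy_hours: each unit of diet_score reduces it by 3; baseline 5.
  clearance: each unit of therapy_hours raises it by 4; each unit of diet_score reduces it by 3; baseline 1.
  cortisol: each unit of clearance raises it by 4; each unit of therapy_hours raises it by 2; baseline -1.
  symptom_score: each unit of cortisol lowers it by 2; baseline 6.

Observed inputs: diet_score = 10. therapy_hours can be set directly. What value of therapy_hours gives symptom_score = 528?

Intervening on therapy_hours fixes its value directly, overriding its dependence on diet_score.
Substituting into the clearance equation gives clearance = 4*therapy_hours - 29.
This gives cortisol = 18*therapy_hours - 117.
symptom_score becomes -36*therapy_hours + 240.
Solve -36*therapy_hours + 240 = 528: therapy_hours = (528 - 240) / -36 = -8.

therapy_hours = -8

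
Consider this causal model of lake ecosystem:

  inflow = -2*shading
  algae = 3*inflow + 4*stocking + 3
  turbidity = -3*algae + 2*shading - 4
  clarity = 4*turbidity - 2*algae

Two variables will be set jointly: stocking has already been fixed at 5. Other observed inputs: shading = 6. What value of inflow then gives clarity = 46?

With stocking held at 5:
Intervening on inflow fixes its value directly, overriding its dependence on shading.
Substituting into the algae equation gives algae = 3*inflow + 23.
Substituting into the turbidity equation gives turbidity = -9*inflow - 61.
Substituting into the clarity equation gives clarity = -42*inflow - 290.
Solve -42*inflow - 290 = 46: inflow = (46 + 290) / -42 = -8.

inflow = -8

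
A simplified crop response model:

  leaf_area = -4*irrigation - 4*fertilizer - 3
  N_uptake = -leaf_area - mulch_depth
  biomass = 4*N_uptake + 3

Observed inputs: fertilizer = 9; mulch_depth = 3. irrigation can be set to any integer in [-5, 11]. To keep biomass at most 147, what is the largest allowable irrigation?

Substituting into the leaf_area equation gives leaf_area = -4*irrigation - 39.
Substituting into the N_uptake equation gives N_uptake = 4*irrigation + 36.
This gives biomass = 16*irrigation + 147.
Require 16*irrigation + 147 ≤ 147, so irrigation ≤ 0.
The largest integer in [-5, 11] satisfying this is 0.

irrigation = 0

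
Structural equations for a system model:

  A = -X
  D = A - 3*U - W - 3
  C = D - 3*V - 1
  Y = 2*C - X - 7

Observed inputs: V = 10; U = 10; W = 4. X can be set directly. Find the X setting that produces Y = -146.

Substituting into the D equation gives D = -X - 37.
Substituting into the C equation gives C = -X - 68.
Substituting into the Y equation gives Y = -3*X - 143.
Solve -3*X - 143 = -146: X = (-146 + 143) / -3 = 1.

X = 1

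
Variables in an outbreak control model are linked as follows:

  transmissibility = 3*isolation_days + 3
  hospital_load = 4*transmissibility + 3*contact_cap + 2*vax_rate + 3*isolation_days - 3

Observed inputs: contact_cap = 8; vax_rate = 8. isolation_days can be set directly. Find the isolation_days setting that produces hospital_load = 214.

isolation_days = 11

Substituting into the hospital_load equation gives hospital_load = 15*isolation_days + 49.
Solve 15*isolation_days + 49 = 214: isolation_days = (214 - 49) / 15 = 11.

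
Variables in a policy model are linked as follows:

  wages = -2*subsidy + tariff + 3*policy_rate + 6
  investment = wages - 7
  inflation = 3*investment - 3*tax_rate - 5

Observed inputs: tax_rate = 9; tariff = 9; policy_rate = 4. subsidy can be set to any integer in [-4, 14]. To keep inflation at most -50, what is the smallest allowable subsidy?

subsidy = 13

Substituting into the wages equation gives wages = -2*subsidy + 27.
Substituting into the investment equation gives investment = -2*subsidy + 20.
inflation becomes -6*subsidy + 28.
Require -6*subsidy + 28 ≤ -50, so subsidy ≥ 13.
The smallest integer in [-4, 14] satisfying this is 13.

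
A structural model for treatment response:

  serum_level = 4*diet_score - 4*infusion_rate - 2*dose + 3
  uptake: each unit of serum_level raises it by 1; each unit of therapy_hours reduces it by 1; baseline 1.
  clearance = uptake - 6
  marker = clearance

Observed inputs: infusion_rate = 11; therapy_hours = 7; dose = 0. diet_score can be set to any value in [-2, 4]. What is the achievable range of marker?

Substituting into the serum_level equation gives serum_level = 4*diet_score - 41.
This gives uptake = 4*diet_score - 47.
Substituting into the clearance equation gives clearance = 4*diet_score - 53.
So marker = 4*diet_score - 53.
Linear in diet_score, so extremes are at the endpoints: diet_score = -2 gives marker = -61; diet_score = 4 gives marker = -37.

-61 to -37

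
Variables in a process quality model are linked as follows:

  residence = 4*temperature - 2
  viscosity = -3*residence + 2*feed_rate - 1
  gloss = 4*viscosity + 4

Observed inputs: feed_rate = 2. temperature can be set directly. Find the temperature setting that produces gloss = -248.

Substituting into the viscosity equation gives viscosity = -12*temperature + 9.
Substituting into the gloss equation gives gloss = -48*temperature + 40.
Solve -48*temperature + 40 = -248: temperature = (-248 - 40) / -48 = 6.

temperature = 6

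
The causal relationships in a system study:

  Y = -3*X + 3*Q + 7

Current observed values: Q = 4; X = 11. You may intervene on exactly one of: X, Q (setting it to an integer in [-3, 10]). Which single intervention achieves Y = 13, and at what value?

set X = 2

Intervening on X: with other inputs at their observed values, Y = -3*X + 19. Solving for 13 gives X = 2, within [-3, 10].
Intervening on Q: Y = 3*Q - 26. Reaching 13 requires Q = 13, outside [-3, 10].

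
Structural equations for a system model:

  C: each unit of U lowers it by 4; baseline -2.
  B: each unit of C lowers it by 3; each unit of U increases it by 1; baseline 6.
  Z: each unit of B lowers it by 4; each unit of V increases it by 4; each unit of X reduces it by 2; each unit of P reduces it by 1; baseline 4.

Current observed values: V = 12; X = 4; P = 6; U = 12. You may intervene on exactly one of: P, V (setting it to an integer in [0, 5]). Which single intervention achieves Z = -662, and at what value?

Intervening on P: Z = -P - 628. Reaching -662 requires P = 34, outside [0, 5].
Intervening on V: with other inputs at their observed values, Z = 4*V - 682. Solving for -662 gives V = 5, within [0, 5].

set V = 5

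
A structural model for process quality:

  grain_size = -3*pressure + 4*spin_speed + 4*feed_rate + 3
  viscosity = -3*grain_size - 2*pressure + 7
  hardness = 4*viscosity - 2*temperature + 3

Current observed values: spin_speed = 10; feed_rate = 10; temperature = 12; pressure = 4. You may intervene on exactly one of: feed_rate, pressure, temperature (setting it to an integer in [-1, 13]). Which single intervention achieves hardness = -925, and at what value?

set feed_rate = 11

Intervening on feed_rate: with other inputs at their observed values, hardness = -48*feed_rate - 397. Solving for -925 gives feed_rate = 11, within [-1, 13].
Intervening on pressure: hardness = 28*pressure - 989. Reaching -925 requires pressure = 16/7, not an integer.
Intervening on temperature: hardness = -2*temperature - 853. Reaching -925 requires temperature = 36, outside [-1, 13].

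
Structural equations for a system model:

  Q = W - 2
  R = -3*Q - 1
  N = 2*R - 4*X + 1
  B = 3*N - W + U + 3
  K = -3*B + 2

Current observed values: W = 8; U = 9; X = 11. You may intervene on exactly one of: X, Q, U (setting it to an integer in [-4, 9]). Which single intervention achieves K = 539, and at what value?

set X = 6

Intervening on X: with other inputs at their observed values, K = 36*X + 323. Solving for 539 gives X = 6, within [-4, 9].
Intervening on Q: K = 54*Q + 395. Reaching 539 requires Q = 8/3, not an integer.
Intervening on U: K = -3*U + 746. Reaching 539 requires U = 69, outside [-4, 9].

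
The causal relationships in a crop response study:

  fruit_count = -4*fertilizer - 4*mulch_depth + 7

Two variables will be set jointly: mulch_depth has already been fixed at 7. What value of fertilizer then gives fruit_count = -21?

With mulch_depth held at 7:
Substituting into the fruit_count equation gives fruit_count = -4*fertilizer - 21.
Solve -4*fertilizer - 21 = -21: fertilizer = (-21 + 21) / -4 = 0.

fertilizer = 0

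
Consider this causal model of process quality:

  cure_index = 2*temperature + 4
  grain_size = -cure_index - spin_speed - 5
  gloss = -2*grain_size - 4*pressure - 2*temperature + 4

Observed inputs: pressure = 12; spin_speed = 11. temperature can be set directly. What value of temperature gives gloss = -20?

Substituting into the grain_size equation gives grain_size = -2*temperature - 20.
This gives gloss = 2*temperature - 4.
Solve 2*temperature - 4 = -20: temperature = (-20 + 4) / 2 = -8.

temperature = -8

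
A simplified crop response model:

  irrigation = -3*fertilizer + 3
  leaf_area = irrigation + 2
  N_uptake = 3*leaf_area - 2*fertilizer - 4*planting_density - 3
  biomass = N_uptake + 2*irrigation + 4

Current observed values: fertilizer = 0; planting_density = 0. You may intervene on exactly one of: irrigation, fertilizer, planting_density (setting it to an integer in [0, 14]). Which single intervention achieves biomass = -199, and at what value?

Intervening on irrigation: biomass = 5*irrigation + 7. Reaching -199 requires irrigation = -206/5, not an integer.
Intervening on fertilizer: with other inputs at their observed values, biomass = -17*fertilizer + 22. Solving for -199 gives fertilizer = 13, within [0, 14].
Intervening on planting_density: biomass = -4*planting_density + 22. Reaching -199 requires planting_density = 221/4, not an integer.

set fertilizer = 13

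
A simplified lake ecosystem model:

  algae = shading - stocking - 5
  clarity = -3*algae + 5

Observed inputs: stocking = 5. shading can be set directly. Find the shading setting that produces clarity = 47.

shading = -4

Substituting into the algae equation gives algae = shading - 10.
So clarity = -3*shading + 35.
Solve -3*shading + 35 = 47: shading = (47 - 35) / -3 = -4.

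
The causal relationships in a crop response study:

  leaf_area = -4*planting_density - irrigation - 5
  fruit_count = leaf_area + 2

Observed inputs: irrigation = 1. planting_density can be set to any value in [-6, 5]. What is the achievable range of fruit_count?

-24 to 20

Substituting into the leaf_area equation gives leaf_area = -4*planting_density - 6.
So fruit_count = -4*planting_density - 4.
Linear in planting_density, so extremes are at the endpoints: planting_density = -6 gives fruit_count = 20; planting_density = 5 gives fruit_count = -24.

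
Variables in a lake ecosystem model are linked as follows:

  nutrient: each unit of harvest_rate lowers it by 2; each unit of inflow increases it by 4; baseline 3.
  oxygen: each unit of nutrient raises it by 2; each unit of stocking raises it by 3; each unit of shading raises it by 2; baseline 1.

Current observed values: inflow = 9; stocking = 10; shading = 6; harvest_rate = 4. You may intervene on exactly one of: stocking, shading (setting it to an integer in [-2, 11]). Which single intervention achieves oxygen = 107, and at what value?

set shading = 7

Intervening on stocking: oxygen = 3*stocking + 75. Reaching 107 requires stocking = 32/3, not an integer.
Intervening on shading: with other inputs at their observed values, oxygen = 2*shading + 93. Solving for 107 gives shading = 7, within [-2, 11].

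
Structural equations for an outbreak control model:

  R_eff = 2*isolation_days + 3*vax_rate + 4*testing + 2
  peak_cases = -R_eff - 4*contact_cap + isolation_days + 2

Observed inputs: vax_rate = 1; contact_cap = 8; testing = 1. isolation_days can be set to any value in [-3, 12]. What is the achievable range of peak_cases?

-51 to -36

Substituting into the R_eff equation gives R_eff = 2*isolation_days + 9.
So peak_cases = -isolation_days - 39.
Linear in isolation_days, so extremes are at the endpoints: isolation_days = -3 gives peak_cases = -36; isolation_days = 12 gives peak_cases = -51.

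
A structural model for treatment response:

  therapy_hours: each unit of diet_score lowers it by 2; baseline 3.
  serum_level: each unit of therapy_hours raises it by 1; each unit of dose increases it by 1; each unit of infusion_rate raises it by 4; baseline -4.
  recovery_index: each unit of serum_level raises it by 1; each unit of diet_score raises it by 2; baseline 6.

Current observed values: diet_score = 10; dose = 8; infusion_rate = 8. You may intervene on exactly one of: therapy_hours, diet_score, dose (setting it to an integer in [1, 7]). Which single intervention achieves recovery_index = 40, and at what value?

set dose = 3

Intervening on therapy_hours: recovery_index = therapy_hours + 62. Reaching 40 requires therapy_hours = -22, outside [1, 7].
Intervening on diet_score: the paths from diet_score to recovery_index cancel (net effect zero), leaving recovery_index = 45; 40 is unreachable this way.
Intervening on dose: with other inputs at their observed values, recovery_index = dose + 37. Solving for 40 gives dose = 3, within [1, 7].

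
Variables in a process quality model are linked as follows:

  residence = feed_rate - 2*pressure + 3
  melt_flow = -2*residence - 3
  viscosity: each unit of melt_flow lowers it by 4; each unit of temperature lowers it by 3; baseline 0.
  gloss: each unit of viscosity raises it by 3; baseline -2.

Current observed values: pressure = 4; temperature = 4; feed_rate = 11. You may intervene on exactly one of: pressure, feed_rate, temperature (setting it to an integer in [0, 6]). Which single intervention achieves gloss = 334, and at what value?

set pressure = 0

Intervening on pressure: with other inputs at their observed values, gloss = -48*pressure + 334. Solving for 334 gives pressure = 0, within [0, 6].
Intervening on feed_rate: gloss = 24*feed_rate - 122. Reaching 334 requires feed_rate = 19, outside [0, 6].
Intervening on temperature: gloss = -9*temperature + 178. Reaching 334 requires temperature = -52/3, not an integer.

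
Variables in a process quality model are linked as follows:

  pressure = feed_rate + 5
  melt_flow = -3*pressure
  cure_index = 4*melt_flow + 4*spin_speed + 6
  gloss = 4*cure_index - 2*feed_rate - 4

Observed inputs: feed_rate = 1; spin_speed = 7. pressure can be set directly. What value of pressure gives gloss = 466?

Intervening on pressure fixes its value directly, overriding its dependence on feed_rate.
Substituting into the cure_index equation gives cure_index = -12*pressure + 34.
Substituting into the gloss equation gives gloss = -48*pressure + 130.
Solve -48*pressure + 130 = 466: pressure = (466 - 130) / -48 = -7.

pressure = -7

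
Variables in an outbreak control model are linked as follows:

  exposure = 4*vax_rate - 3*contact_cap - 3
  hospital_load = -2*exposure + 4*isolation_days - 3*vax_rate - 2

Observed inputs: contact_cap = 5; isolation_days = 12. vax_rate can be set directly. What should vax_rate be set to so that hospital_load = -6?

vax_rate = 8

Substituting into the exposure equation gives exposure = 4*vax_rate - 18.
Substituting into the hospital_load equation gives hospital_load = -11*vax_rate + 82.
Solve -11*vax_rate + 82 = -6: vax_rate = (-6 - 82) / -11 = 8.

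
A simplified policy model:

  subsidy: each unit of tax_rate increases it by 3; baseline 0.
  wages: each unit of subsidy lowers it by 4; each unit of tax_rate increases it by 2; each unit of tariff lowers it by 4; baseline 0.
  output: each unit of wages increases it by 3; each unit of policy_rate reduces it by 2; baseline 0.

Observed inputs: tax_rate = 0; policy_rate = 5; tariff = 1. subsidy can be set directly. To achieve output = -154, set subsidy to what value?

subsidy = 11

Intervening on subsidy fixes its value directly, overriding its dependence on tax_rate.
Substituting into the wages equation gives wages = -4*subsidy - 4.
Substituting into the output equation gives output = -12*subsidy - 22.
Solve -12*subsidy - 22 = -154: subsidy = (-154 + 22) / -12 = 11.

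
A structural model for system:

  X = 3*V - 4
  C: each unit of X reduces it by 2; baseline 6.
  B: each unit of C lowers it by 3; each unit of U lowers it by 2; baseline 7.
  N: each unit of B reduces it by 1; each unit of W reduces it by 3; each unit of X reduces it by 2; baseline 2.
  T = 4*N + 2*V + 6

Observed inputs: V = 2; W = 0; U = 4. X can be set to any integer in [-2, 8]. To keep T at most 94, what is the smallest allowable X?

Intervening on X fixes its value directly, overriding its dependence on V.
Substituting into the B equation gives B = 6*X - 19.
So N = -8*X + 21.
Substituting into the T equation gives T = -32*X + 94.
Require -32*X + 94 ≤ 94, so X ≥ 0.
The smallest integer in [-2, 8] satisfying this is 0.

X = 0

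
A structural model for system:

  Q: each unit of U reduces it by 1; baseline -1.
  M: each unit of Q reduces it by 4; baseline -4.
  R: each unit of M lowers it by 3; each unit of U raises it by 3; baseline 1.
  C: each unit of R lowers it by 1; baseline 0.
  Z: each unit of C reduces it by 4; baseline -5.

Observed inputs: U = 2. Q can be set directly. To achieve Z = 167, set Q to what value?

Q = 2

Intervening on Q fixes its value directly, overriding its dependence on U.
Substituting into the R equation gives R = 12*Q + 19.
Substituting into the C equation gives C = -12*Q - 19.
Z becomes 48*Q + 71.
Solve 48*Q + 71 = 167: Q = (167 - 71) / 48 = 2.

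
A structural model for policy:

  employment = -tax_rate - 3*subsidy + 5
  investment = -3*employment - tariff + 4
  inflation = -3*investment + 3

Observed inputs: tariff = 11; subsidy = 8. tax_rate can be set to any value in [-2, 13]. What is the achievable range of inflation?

-264 to -129

Substituting into the employment equation gives employment = -tax_rate - 19.
Substituting into the investment equation gives investment = 3*tax_rate + 50.
Substituting into the inflation equation gives inflation = -9*tax_rate - 147.
Linear in tax_rate, so extremes are at the endpoints: tax_rate = -2 gives inflation = -129; tax_rate = 13 gives inflation = -264.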